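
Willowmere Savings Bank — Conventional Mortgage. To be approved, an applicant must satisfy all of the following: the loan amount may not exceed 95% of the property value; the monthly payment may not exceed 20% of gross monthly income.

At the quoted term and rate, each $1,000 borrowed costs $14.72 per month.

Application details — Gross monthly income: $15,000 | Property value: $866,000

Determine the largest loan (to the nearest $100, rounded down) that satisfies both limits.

Payment cap: 20% × $15,000 = $3,000/month.
At $14.72 per $1,000, that supports 3,000/14.72 × 1,000 ≈ $203,804 → $203,800.
LTV cap: 95% × $866,000 = $822,700 → $822,700.
Binding constraint: payment-to-income.

$203,800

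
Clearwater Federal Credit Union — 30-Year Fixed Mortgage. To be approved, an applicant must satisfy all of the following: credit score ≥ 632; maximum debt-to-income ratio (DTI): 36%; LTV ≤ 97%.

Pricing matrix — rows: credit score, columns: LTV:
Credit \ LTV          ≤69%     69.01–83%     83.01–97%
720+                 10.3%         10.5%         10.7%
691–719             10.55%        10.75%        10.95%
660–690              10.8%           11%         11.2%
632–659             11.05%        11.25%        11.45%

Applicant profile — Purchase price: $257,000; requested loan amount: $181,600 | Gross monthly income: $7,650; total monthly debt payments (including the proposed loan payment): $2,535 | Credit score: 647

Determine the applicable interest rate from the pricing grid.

Credit score 647 ≥ 632; Debt-to-income = 2,535/7,650 = 33.1% — meets 36% limit
Loan-to-value = 181,600/257,000 = 70.7% — pass (97% max)
Score 647 is in the 632–659 band; LTV 70.7% is in the 69.01–83% band → 11.25%.

11.25%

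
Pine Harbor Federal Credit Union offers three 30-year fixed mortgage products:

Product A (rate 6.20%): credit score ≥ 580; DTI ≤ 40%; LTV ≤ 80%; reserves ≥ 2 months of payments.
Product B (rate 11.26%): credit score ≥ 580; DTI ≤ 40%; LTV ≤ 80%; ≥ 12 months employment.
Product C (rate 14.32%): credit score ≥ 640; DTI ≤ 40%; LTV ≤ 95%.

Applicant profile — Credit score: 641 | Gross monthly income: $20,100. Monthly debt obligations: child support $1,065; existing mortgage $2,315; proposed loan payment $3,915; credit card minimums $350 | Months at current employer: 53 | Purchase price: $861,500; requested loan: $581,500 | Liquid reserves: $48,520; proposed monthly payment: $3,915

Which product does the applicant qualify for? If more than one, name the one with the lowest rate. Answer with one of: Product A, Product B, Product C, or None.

Product A

Total debts = (1,065 + 2,315 + 3,915 + 350) = 7,645; DTI = 7,645/20,100 = 38%.
LTV = 581,500/861,500 = 67.5%.
Reserves = 48,520/3,915 = 12.4 months.
Product A: score 641 ≥ 580; DTI 38% ≤ 40%; LTV 67.5% ≤ 80%; reserves 12.4 ≥ 2 mo → qualifies.
Product B: score 641 ≥ 580; DTI 38% ≤ 40%; LTV 67.5% ≤ 80%; employment 53 ≥ 12 mo → qualifies.
Product C: score 641 ≥ 640; DTI 38% ≤ 40%; LTV 67.5% ≤ 95% → qualifies.
Qualifying: Product A, Product B, Product C. Lowest rate is 6.20% → Product A.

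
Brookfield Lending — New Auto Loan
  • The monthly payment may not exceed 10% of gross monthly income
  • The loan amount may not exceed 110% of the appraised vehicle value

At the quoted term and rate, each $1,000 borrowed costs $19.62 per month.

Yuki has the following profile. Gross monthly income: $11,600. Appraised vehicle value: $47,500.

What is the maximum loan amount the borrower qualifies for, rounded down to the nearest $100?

$52,200

Payment cap: 10% × $11,600 = $1,160/month.
At $19.62 per $1,000, that supports 1,160/19.62 × 1,000 ≈ $59,123 → $59,100.
LTV cap: 110% × $47,500 = $52,250 → $52,200.
Binding constraint: loan-to-value.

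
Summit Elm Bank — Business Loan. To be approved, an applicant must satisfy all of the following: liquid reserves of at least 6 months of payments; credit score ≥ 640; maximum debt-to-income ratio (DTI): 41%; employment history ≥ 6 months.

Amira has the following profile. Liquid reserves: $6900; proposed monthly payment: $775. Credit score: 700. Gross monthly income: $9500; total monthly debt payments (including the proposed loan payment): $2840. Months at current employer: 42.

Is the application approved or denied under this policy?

Reserves = 6,900/775 = 8.9 months ≥ 6
Credit score 700 ≥ 640 (meets)
DTI: 2,840 ÷ 9,500 = 29.9%, within the 41% cap
Employment 42 ≥ 6 months
All criteria satisfied.

Approved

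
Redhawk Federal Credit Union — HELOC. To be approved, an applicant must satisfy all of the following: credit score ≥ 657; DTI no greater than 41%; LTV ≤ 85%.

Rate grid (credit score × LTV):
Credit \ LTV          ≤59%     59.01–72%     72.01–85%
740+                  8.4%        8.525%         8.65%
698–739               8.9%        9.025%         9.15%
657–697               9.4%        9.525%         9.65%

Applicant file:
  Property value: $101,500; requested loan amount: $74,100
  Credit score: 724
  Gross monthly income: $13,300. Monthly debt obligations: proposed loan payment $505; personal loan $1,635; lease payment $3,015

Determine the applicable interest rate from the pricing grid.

9.15%

Credit score 724 ≥ 657; Total monthly debts = (505 + 1,635 + 3,015) = 5,155. Debt-to-income = 5,155/13,300 = 38.8% — meets 41% limit
LTV: 74,100 ÷ 101,500 = 73%, within 85% cap
Credit 724 → row 698–739; LTV 73% → column 72.01–85%. Grid cell → 9.15%.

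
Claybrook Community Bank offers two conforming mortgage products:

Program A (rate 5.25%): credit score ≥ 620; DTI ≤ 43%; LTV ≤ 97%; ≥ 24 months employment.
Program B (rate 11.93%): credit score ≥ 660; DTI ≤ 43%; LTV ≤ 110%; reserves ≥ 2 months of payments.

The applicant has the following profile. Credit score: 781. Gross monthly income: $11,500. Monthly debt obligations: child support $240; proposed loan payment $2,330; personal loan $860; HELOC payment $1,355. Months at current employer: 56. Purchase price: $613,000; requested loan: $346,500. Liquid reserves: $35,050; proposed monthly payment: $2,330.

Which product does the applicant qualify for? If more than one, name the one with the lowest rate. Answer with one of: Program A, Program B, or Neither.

Total debts = (240 + 2,330 + 860 + 1,355) = 4,785; DTI = 4,785/11,500 = 41.6%.
LTV = 346,500/613,000 = 56.5%.
Reserves = 35,050/2,330 = 15.0 months.
Program A: score 781 ≥ 620; DTI 41.6% ≤ 43%; LTV 56.5% ≤ 97%; employment 56 ≥ 24 mo → qualifies.
Program B: score 781 ≥ 660; DTI 41.6% ≤ 43%; LTV 56.5% ≤ 110%; reserves 15.0 ≥ 2 mo → qualifies.
Qualifying: Program A, Program B. Lowest rate is 5.25% → Program A.

Program A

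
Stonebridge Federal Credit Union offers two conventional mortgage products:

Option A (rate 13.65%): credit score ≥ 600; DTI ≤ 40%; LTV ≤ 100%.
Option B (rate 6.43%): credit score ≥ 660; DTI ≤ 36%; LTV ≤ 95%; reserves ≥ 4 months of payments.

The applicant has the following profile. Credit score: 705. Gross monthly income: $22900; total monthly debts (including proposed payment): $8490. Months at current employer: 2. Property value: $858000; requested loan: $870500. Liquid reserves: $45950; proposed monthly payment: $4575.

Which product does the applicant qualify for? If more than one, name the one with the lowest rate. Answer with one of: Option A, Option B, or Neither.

Neither

DTI = 8,490/22,900 = 37.1%.
LTV = 870,500/858,000 = 101.5%.
Reserves = 45,950/4,575 = 10.0 months.
Option A: score 705 ≥ 600; DTI 37.1% ≤ 40%; LTV 101.5% > 100% → does not qualify.
Option B: score 705 ≥ 660; DTI 37.1% > 36%; LTV 101.5% > 95%; reserves 10.0 ≥ 4 mo → does not qualify.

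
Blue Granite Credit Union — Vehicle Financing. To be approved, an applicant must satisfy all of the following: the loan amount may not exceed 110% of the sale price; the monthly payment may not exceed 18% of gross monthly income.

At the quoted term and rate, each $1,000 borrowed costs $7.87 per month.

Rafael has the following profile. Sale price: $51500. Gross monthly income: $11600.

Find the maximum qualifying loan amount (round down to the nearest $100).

$56,600

Payment cap: 18% × $11,600 = $2,088/month.
At $7.87 per $1,000, that supports 2,088/7.87 × 1,000 ≈ $265,311 → $265,300.
LTV cap: 110% × $51,500 = $56,650 → $56,600.
Binding constraint: loan-to-value.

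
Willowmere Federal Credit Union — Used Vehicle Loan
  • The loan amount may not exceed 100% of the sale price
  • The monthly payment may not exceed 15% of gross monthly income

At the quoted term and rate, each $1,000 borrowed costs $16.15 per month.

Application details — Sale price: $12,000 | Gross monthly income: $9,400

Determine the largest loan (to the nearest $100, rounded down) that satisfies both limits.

Payment cap: 15% × $9,400 = $1,410/month.
At $16.15 per $1,000, that supports 1,410/16.15 × 1,000 ≈ $87,306 → $87,300.
LTV cap: 100% × $12,000 = $12,000 → $12,000.
Binding constraint: loan-to-value.

$12,000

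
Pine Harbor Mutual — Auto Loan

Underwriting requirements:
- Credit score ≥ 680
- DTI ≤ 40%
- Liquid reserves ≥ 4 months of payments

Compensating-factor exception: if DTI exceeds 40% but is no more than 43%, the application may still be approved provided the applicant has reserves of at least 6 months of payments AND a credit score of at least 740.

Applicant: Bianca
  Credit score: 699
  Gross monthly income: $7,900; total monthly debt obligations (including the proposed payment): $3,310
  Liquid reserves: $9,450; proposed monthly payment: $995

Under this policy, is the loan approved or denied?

Denied

Credit score 699 ≥ 680 (meets base)
DTI = 3,310/7,900 = 41.9% > 40% — standard DTI limit exceeded.
Liquid reserves cover 9,450/995 = 9.5 months — ≥ 4 required
DTI 41.9% is within the 40%–43% exception band; checking compensating factors.
Reserves 9.5 ≥ 6 months; credit score 699 < 740.
Override conditions not both satisfied; exception does not apply.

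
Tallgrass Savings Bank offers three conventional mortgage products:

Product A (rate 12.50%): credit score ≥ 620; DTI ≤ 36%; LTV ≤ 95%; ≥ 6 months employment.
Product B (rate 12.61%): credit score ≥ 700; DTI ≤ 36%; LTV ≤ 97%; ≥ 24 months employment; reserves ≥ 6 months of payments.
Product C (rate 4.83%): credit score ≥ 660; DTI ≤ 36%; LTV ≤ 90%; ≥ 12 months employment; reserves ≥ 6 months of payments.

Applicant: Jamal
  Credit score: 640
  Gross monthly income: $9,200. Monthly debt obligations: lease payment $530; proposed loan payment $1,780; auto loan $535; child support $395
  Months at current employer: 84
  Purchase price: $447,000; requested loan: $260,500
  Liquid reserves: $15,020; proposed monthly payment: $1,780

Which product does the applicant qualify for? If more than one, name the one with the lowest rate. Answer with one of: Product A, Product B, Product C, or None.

Total debts = (530 + 1,780 + 535 + 395) = 3,240; DTI = 3,240/9,200 = 35.2%.
LTV = 260,500/447,000 = 58.3%.
Reserves = 15,020/1,780 = 8.4 months.
Product A: score 640 ≥ 620; DTI 35.2% ≤ 36%; LTV 58.3% ≤ 95%; employment 84 ≥ 6 mo → qualifies.
Product B: score 640 < 700; DTI 35.2% ≤ 36%; LTV 58.3% ≤ 97%; employment 84 ≥ 24 mo; reserves 8.4 ≥ 6 mo → does not qualify.
Product C: score 640 < 660; DTI 35.2% ≤ 36%; LTV 58.3% ≤ 90%; employment 84 ≥ 12 mo; reserves 8.4 ≥ 6 mo → does not qualify.

Product A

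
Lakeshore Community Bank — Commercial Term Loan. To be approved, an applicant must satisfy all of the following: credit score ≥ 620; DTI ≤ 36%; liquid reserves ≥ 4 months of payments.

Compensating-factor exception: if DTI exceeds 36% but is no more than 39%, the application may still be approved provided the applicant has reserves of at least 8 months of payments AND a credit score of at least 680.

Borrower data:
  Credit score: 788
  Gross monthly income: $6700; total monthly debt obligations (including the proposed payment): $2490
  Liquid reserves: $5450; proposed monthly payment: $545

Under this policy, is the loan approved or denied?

Credit score 788 ≥ 620 (meets base)
DTI = 2,490/6,700 = 37.2% > 36% — standard DTI limit exceeded.
Reserves = 5,450/545 = 10.0 months ≥ 4
DTI 37.2% is within the 36%–39% exception band; checking compensating factors.
Reserves 10.0 ≥ 8 months; credit score 788 ≥ 680.
Both override conditions satisfied; DTI exception granted.

Approved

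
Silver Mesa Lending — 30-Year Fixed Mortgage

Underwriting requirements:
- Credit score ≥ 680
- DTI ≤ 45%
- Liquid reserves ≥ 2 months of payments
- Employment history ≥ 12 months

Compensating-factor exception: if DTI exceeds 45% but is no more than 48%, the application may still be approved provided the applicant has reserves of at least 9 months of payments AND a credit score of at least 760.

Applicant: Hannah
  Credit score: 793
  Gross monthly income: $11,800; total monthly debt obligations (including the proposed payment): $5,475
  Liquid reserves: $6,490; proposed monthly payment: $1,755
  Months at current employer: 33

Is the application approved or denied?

Credit score 793 ≥ 680 (meets base)
DTI: 5,475 ÷ 11,800 = 46.4%, over the 45% base limit.
Reserves: 6,490 ÷ 1,755 = 3.7 months (meets 2-month minimum)
Employment 33 ≥ 12 months
46.4% falls in the override range (45%–48%), so the compensating-factor test applies.
Reserves 3.7 < 9 months; credit score 793 ≥ 760.
Compensating-factor requirement not fully met.

Denied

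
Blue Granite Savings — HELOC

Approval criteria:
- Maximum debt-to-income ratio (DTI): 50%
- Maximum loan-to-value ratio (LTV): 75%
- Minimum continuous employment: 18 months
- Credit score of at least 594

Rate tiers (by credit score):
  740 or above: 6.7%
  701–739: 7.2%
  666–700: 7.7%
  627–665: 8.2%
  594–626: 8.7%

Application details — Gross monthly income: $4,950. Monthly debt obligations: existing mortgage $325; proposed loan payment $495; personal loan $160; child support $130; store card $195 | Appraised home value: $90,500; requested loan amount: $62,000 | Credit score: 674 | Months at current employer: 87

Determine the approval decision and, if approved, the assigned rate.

Approved at 7.7%

Credit score 674 ≥ 594 (meets minimum)
Employment 87 ≥ 18 months
Loan-to-value = 62,000/90,500 = 68.5% — pass (75% max)
Total monthly debts = (325 + 495 + 160 + 130 + 195) = 1,305. DTI: 1,305 ÷ 4,950 = 26.4%, within the 50% cap
All requirements met. Score 674 falls in the 666–700 tier → 7.7%.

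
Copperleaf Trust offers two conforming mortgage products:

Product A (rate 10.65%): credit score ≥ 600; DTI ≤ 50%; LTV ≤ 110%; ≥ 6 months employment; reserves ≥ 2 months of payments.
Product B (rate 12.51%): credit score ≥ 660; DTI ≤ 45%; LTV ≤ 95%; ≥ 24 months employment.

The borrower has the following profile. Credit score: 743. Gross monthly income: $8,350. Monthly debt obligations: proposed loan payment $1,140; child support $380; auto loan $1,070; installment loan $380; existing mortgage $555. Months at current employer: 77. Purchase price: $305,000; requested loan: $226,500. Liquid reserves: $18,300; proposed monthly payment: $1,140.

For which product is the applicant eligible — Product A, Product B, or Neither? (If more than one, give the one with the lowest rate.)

Product A

Total debts = (1,140 + 380 + 1,070 + 380 + 555) = 3,525; DTI = 3,525/8,350 = 42.2%.
LTV = 226,500/305,000 = 74.3%.
Reserves = 18,300/1,140 = 16.1 months.
Product A: score 743 ≥ 600; DTI 42.2% ≤ 50%; LTV 74.3% ≤ 110%; employment 77 ≥ 6 mo; reserves 16.1 ≥ 2 mo → qualifies.
Product B: score 743 ≥ 660; DTI 42.2% ≤ 45%; LTV 74.3% ≤ 95%; employment 77 ≥ 24 mo → qualifies.
Qualifying: Product A, Product B. Lowest rate is 10.65% → Product A.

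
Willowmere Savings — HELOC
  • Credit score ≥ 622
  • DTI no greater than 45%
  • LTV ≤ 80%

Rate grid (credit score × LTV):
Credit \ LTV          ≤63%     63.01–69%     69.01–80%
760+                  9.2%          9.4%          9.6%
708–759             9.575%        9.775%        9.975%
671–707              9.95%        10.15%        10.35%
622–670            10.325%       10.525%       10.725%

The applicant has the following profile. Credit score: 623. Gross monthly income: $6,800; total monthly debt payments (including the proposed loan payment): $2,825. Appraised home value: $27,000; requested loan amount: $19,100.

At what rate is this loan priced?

Credit score 623 ≥ 622; DTI = 2,825/6,800 = 41.5% ≤ 45%
LTV = 19,100/27,000 = 70.7% ≤ 80%
Score 623 is in the 622–670 band; LTV 70.7% is in the 69.01–80% band → 10.725%.

10.725%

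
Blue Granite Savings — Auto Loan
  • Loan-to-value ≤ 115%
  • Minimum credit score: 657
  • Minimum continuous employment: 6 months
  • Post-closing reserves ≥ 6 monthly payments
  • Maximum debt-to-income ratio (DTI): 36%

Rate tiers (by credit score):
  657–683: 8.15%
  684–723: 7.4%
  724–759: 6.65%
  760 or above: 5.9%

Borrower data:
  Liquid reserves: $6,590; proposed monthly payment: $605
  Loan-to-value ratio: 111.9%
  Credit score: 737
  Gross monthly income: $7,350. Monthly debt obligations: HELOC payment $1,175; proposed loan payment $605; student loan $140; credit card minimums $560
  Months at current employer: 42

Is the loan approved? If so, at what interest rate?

Approved at 6.65%

Credit score 737 ≥ 657 (meets minimum)
Employment 42 ≥ 6 months
Liquid reserves cover 6,590/605 = 10.9 months — ≥ 6 required
LTV 111.9% ≤ 115%
Total monthly debts = (1,175 + 605 + 140 + 560) = 2,480. DTI: 2,480 ÷ 7,350 = 33.7%, within the 36% cap
All requirements met. Score 737 falls in the 724–759 tier → 6.65%.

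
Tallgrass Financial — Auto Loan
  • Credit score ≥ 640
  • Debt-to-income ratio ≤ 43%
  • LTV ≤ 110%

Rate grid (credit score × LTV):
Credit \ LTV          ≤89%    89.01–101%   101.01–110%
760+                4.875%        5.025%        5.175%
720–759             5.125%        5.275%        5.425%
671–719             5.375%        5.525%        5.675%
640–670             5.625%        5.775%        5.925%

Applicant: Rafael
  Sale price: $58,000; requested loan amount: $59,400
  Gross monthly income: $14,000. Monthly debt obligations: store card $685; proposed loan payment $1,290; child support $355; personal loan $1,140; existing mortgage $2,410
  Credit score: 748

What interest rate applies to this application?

Credit score 748 ≥ 640; Total monthly debts = (685 + 1,290 + 355 + 1,140 + 2,410) = 5,880. Debt-to-income = 5,880/14,000 = 42% — meets 43% limit
LTV = 59,400/58,000 = 102.4% ≤ 110%
Score 748 is in the 720–759 band; LTV 102.4% is in the 101.01–110% band → 5.425%.

5.425%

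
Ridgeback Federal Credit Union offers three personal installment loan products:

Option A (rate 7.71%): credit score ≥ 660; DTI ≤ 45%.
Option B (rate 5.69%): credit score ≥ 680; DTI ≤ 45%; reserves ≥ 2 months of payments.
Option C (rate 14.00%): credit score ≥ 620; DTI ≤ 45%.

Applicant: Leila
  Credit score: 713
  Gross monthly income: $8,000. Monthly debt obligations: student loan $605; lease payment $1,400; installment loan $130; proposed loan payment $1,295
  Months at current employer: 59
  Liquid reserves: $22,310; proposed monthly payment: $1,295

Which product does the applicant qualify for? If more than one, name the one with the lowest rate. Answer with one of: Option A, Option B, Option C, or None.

Total debts = (605 + 1,400 + 130 + 1,295) = 3,430; DTI = 3,430/8,000 = 42.9%.
Reserves = 22,310/1,295 = 17.2 months.
Option A: score 713 ≥ 660; DTI 42.9% ≤ 45% → qualifies.
Option B: score 713 ≥ 680; DTI 42.9% ≤ 45%; reserves 17.2 ≥ 2 mo → qualifies.
Option C: score 713 ≥ 620; DTI 42.9% ≤ 45% → qualifies.
Qualifying: Option A, Option B, Option C. Lowest rate is 5.69% → Option B.

Option B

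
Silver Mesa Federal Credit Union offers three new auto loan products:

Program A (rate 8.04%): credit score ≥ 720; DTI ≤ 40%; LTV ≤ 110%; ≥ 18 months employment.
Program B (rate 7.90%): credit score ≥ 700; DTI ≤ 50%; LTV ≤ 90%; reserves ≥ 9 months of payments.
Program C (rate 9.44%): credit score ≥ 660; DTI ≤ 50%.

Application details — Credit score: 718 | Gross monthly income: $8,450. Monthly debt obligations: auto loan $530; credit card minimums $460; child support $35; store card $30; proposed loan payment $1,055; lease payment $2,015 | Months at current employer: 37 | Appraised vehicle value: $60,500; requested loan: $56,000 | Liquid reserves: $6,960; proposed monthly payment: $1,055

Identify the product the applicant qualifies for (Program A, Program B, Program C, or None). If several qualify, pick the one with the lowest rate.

Total debts = (530 + 460 + 35 + 30 + 1,055 + 2,015) = 4,125; DTI = 4,125/8,450 = 48.8%.
LTV = 56,000/60,500 = 92.6%.
Reserves = 6,960/1,055 = 6.6 months.
Program A: score 718 < 720; DTI 48.8% > 40%; LTV 92.6% ≤ 110%; employment 37 ≥ 18 mo → does not qualify.
Program B: score 718 ≥ 700; DTI 48.8% ≤ 50%; LTV 92.6% > 90%; reserves 6.6 < 9 mo → does not qualify.
Program C: score 718 ≥ 660; DTI 48.8% ≤ 50% → qualifies.

Program C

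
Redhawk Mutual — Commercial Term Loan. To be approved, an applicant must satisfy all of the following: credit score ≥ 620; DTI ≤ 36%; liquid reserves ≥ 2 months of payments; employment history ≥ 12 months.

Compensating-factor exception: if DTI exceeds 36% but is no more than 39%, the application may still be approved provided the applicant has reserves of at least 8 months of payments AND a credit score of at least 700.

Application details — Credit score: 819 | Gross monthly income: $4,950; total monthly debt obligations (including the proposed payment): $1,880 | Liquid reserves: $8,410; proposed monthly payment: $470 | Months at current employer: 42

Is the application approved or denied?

Approved

Credit score 819 ≥ 620 (meets base)
DTI = 1,880/4,950 = 38% > 36% — standard DTI limit exceeded.
Liquid reserves cover 8,410/470 = 17.9 months — ≥ 2 required
Employment 42 ≥ 12 months
DTI 38% is within the 36%–39% exception band; checking compensating factors.
Override check — reserves: 17.9 mo (ok); score: 819 (ok).
Both compensating conditions met → exception applies.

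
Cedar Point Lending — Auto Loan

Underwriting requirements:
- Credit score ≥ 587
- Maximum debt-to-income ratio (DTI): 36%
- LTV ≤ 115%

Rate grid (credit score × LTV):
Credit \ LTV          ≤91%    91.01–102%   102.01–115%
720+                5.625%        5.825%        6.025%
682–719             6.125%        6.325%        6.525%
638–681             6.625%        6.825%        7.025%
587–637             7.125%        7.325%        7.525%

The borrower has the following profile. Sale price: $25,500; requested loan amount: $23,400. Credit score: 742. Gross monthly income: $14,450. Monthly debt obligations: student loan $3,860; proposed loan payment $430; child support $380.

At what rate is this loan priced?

5.825%

Credit score 742 ≥ 587; Total monthly debts = (3,860 + 430 + 380) = 4,670. DTI: 4,670 ÷ 14,450 = 32.3%, within the 36% cap
Loan-to-value = 23,400/25,500 = 91.8% — pass (115% max)
Credit 742 → row 720+; LTV 91.8% → column 91.01–102%. Grid cell → 5.825%.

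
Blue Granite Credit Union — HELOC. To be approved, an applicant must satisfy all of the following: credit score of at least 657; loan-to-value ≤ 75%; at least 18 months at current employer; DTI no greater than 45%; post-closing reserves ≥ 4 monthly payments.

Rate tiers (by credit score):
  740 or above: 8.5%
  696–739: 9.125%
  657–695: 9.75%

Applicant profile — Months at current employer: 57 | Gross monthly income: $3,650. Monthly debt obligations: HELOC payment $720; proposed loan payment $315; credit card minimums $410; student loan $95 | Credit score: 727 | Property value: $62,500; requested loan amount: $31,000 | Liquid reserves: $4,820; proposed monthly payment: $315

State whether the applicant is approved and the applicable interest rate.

Credit score 727 ≥ 657 (meets minimum)
LTV = 31,000/62,500 = 49.6% ≤ 75%
Employment 57 ≥ 18 months
Liquid reserves cover 4,820/315 = 15.3 months — ≥ 4 required
Total monthly debts = (720 + 315 + 410 + 95) = 1,540. DTI = 1,540/3,650 = 42.2% ≤ 45%
All requirements met. Score 727 falls in the 696–739 tier → 9.125%.

Approved at 9.125%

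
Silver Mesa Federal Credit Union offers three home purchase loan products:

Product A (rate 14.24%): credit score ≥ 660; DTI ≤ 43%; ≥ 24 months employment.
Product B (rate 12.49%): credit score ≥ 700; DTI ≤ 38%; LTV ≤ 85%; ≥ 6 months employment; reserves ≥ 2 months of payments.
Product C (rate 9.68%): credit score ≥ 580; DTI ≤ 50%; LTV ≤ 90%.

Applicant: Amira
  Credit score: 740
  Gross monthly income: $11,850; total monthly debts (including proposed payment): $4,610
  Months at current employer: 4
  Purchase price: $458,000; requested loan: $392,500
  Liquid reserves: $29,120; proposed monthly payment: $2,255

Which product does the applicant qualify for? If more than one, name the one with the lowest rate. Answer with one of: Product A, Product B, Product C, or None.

Product C

DTI = 4,610/11,850 = 38.9%.
LTV = 392,500/458,000 = 85.7%.
Reserves = 29,120/2,255 = 12.9 months.
Product A: score 740 ≥ 660; DTI 38.9% ≤ 43%; employment 4 < 24 mo → does not qualify.
Product B: score 740 ≥ 700; DTI 38.9% > 38%; LTV 85.7% > 85%; employment 4 < 6 mo; reserves 12.9 ≥ 2 mo → does not qualify.
Product C: score 740 ≥ 580; DTI 38.9% ≤ 50%; LTV 85.7% ≤ 90% → qualifies.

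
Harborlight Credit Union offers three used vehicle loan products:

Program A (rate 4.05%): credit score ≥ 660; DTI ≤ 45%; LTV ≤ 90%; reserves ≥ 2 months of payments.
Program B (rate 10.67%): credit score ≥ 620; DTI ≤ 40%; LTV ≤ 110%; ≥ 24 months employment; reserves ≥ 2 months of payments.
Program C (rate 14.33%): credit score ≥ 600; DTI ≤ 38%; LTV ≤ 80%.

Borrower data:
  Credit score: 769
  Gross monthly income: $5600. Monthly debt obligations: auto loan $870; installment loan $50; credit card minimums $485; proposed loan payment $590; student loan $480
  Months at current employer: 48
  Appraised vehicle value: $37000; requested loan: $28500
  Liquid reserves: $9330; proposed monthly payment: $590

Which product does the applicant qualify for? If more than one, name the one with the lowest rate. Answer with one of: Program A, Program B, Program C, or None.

Program A

Total debts = (870 + 50 + 485 + 590 + 480) = 2,475; DTI = 2,475/5,600 = 44.2%.
LTV = 28,500/37,000 = 77%.
Reserves = 9,330/590 = 15.8 months.
Program A: score 769 ≥ 660; DTI 44.2% ≤ 45%; LTV 77% ≤ 90%; reserves 15.8 ≥ 2 mo → qualifies.
Program B: score 769 ≥ 620; DTI 44.2% > 40%; LTV 77% ≤ 110%; employment 48 ≥ 24 mo; reserves 15.8 ≥ 2 mo → does not qualify.
Program C: score 769 ≥ 600; DTI 44.2% > 38%; LTV 77% ≤ 80% → does not qualify.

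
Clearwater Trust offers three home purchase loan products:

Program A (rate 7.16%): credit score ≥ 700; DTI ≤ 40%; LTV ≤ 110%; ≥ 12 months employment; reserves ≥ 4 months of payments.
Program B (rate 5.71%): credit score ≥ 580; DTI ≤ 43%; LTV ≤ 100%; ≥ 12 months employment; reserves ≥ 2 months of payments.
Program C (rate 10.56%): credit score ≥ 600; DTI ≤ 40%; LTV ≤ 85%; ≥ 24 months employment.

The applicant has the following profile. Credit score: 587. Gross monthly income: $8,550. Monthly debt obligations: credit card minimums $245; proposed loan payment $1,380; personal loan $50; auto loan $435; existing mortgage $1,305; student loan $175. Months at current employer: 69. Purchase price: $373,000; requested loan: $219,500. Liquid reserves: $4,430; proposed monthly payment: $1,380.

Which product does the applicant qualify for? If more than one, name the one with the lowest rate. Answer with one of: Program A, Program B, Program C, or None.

Program B

Total debts = (245 + 1,380 + 50 + 435 + 1,305 + 175) = 3,590; DTI = 3,590/8,550 = 42%.
LTV = 219,500/373,000 = 58.8%.
Reserves = 4,430/1,380 = 3.2 months.
Program A: score 587 < 700; DTI 42% > 40%; LTV 58.8% ≤ 110%; employment 69 ≥ 12 mo; reserves 3.2 < 4 mo → does not qualify.
Program B: score 587 ≥ 580; DTI 42% ≤ 43%; LTV 58.8% ≤ 100%; employment 69 ≥ 12 mo; reserves 3.2 ≥ 2 mo → qualifies.
Program C: score 587 < 600; DTI 42% > 40%; LTV 58.8% ≤ 85%; employment 69 ≥ 24 mo → does not qualify.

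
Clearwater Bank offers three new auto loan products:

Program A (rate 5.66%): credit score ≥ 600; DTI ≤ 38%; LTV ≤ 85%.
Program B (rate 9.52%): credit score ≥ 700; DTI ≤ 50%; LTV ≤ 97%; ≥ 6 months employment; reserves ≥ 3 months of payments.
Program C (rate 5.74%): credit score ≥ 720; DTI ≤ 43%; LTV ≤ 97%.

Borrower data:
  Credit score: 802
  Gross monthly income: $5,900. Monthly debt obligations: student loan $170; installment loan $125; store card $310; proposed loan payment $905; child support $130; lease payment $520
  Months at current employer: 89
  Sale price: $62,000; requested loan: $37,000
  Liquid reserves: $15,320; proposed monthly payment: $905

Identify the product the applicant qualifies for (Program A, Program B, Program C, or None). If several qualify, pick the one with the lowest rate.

Total debts = (170 + 125 + 310 + 905 + 130 + 520) = 2,160; DTI = 2,160/5,900 = 36.6%.
LTV = 37,000/62,000 = 59.7%.
Reserves = 15,320/905 = 16.9 months.
Program A: score 802 ≥ 600; DTI 36.6% ≤ 38%; LTV 59.7% ≤ 85% → qualifies.
Program B: score 802 ≥ 700; DTI 36.6% ≤ 50%; LTV 59.7% ≤ 97%; employment 89 ≥ 6 mo; reserves 16.9 ≥ 3 mo → qualifies.
Program C: score 802 ≥ 720; DTI 36.6% ≤ 43%; LTV 59.7% ≤ 97% → qualifies.
Qualifying: Program A, Program B, Program C. Lowest rate is 5.66% → Program A.

Program A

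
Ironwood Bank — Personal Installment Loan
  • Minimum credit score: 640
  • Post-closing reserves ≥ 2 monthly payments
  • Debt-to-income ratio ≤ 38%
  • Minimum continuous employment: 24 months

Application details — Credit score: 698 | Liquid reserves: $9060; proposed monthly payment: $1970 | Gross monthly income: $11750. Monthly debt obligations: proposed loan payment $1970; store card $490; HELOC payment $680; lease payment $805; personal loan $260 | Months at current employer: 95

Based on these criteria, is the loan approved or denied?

Approved

Credit score 698 ≥ 640 (meets)
Liquid reserves cover 9,060/1,970 = 4.6 months — ≥ 2 required
Total monthly debts = (1,970 + 490 + 680 + 805 + 260) = 4,205. DTI: 4,205 ÷ 11,750 = 35.8%, within the 38% cap
Employment 95 ≥ 24 months
All criteria satisfied.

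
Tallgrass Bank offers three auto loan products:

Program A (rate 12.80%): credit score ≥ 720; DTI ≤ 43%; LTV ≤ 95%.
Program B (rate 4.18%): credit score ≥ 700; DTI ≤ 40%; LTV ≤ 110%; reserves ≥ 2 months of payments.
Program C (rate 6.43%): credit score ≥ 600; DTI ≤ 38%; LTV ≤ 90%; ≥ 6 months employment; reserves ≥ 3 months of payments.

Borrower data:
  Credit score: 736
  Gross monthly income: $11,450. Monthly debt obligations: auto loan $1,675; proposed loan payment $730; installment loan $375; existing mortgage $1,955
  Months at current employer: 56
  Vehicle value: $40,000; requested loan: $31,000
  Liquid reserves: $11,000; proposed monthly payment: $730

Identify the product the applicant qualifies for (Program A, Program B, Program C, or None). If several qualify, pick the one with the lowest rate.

Total debts = (1,675 + 730 + 375 + 1,955) = 4,735; DTI = 4,735/11,450 = 41.4%.
LTV = 31,000/40,000 = 77.5%.
Reserves = 11,000/730 = 15.1 months.
Program A: score 736 ≥ 720; DTI 41.4% ≤ 43%; LTV 77.5% ≤ 95% → qualifies.
Program B: score 736 ≥ 700; DTI 41.4% > 40%; LTV 77.5% ≤ 110%; reserves 15.1 ≥ 2 mo → does not qualify.
Program C: score 736 ≥ 600; DTI 41.4% > 38%; LTV 77.5% ≤ 90%; employment 56 ≥ 6 mo; reserves 15.1 ≥ 3 mo → does not qualify.

Program A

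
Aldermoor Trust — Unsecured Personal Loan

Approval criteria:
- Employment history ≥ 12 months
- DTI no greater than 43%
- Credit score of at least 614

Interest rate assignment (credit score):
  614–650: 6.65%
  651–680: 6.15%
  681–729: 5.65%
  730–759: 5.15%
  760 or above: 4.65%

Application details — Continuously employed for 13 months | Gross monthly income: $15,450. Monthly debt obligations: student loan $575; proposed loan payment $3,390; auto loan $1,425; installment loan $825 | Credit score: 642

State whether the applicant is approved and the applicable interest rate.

Approved at 6.65%

Credit score 642 ≥ 614 (meets minimum)
Total monthly debts = (575 + 3,390 + 1,425 + 825) = 6,215. Debt-to-income = 6,215/15,450 = 40.2% — meets 43% limit
Employment 13 ≥ 12 months
All requirements met. Score 642 falls in the 614–650 tier → 6.65%.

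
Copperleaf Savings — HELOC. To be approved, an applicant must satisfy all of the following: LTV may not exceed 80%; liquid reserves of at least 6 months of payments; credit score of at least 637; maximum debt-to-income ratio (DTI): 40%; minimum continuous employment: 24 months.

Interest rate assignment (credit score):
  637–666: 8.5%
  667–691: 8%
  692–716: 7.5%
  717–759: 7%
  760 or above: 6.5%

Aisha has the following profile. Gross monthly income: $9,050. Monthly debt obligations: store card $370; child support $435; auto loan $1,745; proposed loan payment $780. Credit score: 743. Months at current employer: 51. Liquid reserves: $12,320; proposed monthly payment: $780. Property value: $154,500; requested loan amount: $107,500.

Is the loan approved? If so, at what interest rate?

Credit score 743 ≥ 637 (meets minimum)
Total monthly debts = (370 + 435 + 1,745 + 780) = 3,330. Debt-to-income = 3,330/9,050 = 36.8% — meets 40% limit
Reserves: 12,320 ÷ 780 = 15.8 months (meets 6-month minimum)
LTV = 107,500/154,500 = 69.6% ≤ 80%
Employment 51 ≥ 24 months
All requirements met. Score 743 falls in the 717–759 tier → 7%.

Approved at 7%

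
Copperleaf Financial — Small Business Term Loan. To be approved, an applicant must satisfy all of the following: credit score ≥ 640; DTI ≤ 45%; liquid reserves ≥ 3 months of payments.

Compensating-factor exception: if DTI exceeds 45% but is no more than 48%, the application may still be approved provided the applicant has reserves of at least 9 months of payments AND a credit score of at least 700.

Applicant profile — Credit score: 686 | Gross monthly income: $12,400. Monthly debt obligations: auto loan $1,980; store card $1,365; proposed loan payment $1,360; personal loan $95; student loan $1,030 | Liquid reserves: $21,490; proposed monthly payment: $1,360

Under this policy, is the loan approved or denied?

Denied

Credit score 686 ≥ 640 (meets base)
Total debts = (1,980 + 1,365 + 1,360 + 95 + 1,030) = 5,830. DTI = 5,830/12,400 = 47% > 45% — standard DTI limit exceeded.
Reserves: 21,490 ÷ 1,360 = 15.8 months (meets 3-month minimum)
47% falls in the override range (45%–48%), so the compensating-factor test applies.
Override check — reserves: 15.8 mo (ok); score: 686 (below 700).
Compensating-factor requirement not fully met.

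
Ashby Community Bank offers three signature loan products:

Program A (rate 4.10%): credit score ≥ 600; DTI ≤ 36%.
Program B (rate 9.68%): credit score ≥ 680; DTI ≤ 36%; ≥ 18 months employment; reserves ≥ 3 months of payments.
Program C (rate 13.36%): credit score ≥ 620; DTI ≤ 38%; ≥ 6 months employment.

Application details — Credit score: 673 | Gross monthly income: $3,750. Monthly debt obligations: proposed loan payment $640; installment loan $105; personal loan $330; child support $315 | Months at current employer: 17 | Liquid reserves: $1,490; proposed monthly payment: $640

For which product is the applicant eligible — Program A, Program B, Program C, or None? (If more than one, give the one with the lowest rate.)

Total debts = (640 + 105 + 330 + 315) = 1,390; DTI = 1,390/3,750 = 37.1%.
Reserves = 1,490/640 = 2.3 months.
Program A: score 673 ≥ 600; DTI 37.1% > 36% → does not qualify.
Program B: score 673 < 680; DTI 37.1% > 36%; employment 17 < 18 mo; reserves 2.3 < 3 mo → does not qualify.
Program C: score 673 ≥ 620; DTI 37.1% ≤ 38%; employment 17 ≥ 6 mo → qualifies.

Program C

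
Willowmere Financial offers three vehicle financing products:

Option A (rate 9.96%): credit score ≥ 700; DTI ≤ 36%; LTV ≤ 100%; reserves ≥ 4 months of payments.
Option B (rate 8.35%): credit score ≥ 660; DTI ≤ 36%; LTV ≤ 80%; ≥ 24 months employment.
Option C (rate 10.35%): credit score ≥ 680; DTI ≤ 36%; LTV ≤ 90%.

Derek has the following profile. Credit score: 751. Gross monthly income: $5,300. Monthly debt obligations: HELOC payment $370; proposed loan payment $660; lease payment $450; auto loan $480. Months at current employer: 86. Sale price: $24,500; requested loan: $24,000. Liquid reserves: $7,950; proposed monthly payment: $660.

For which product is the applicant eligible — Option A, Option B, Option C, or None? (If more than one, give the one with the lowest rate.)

Total debts = (370 + 660 + 450 + 480) = 1,960; DTI = 1,960/5,300 = 37%.
LTV = 24,000/24,500 = 98%.
Reserves = 7,950/660 = 12.0 months.
Option A: score 751 ≥ 700; DTI 37% > 36%; LTV 98% ≤ 100%; reserves 12.0 ≥ 4 mo → does not qualify.
Option B: score 751 ≥ 660; DTI 37% > 36%; LTV 98% > 80%; employment 86 ≥ 24 mo → does not qualify.
Option C: score 751 ≥ 680; DTI 37% > 36%; LTV 98% > 90% → does not qualify.

None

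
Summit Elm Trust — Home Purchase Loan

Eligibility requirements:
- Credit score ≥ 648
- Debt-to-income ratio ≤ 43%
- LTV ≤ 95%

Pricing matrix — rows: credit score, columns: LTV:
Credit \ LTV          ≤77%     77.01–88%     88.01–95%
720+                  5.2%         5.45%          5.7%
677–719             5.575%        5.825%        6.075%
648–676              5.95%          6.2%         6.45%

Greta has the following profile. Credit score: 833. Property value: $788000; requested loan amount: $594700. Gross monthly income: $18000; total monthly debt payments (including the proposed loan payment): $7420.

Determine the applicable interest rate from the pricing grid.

5.2%

Credit score 833 ≥ 648; Debt-to-income = 7,420/18,000 = 41.2% — meets 43% limit
Loan-to-value = 594,700/788,000 = 75.5% — pass (95% max)
Score 833 is in the 720+ band; LTV 75.5% is in the ≤77% band → 5.2%.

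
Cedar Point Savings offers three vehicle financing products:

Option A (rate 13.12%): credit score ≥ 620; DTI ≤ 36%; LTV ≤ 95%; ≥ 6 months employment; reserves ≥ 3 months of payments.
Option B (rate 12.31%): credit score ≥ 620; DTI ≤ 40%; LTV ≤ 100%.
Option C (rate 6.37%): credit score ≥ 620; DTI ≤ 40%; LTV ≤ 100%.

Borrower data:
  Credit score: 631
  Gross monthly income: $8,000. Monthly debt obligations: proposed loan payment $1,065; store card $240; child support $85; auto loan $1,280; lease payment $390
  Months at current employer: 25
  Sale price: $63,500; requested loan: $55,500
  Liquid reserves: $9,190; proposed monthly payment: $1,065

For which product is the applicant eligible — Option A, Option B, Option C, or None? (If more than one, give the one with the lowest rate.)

Option C

Total debts = (1,065 + 240 + 85 + 1,280 + 390) = 3,060; DTI = 3,060/8,000 = 38.2%.
LTV = 55,500/63,500 = 87.4%.
Reserves = 9,190/1,065 = 8.6 months.
Option A: score 631 ≥ 620; DTI 38.2% > 36%; LTV 87.4% ≤ 95%; employment 25 ≥ 6 mo; reserves 8.6 ≥ 3 mo → does not qualify.
Option B: score 631 ≥ 620; DTI 38.2% ≤ 40%; LTV 87.4% ≤ 100% → qualifies.
Option C: score 631 ≥ 620; DTI 38.2% ≤ 40%; LTV 87.4% ≤ 100% → qualifies.
Qualifying: Option B, Option C. Lowest rate is 6.37% → Option C.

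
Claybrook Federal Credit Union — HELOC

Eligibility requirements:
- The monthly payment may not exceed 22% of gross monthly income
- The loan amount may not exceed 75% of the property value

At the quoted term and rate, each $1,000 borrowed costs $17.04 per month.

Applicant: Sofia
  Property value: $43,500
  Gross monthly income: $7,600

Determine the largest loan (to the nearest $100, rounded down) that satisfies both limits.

$32,600

Payment cap: 22% × $7,600 = $1,672/month.
At $17.04 per $1,000, that supports 1,672/17.04 × 1,000 ≈ $98,122 → $98,100.
LTV cap: 75% × $43,500 = $32,625 → $32,600.
Binding constraint: loan-to-value.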